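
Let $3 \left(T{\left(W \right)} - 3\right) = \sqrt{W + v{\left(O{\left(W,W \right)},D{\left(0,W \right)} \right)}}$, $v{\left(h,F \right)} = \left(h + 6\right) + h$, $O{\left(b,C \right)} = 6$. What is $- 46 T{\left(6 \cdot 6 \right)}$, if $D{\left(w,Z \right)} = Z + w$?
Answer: $-138 - 46 \sqrt{6} \approx -250.68$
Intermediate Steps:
$v{\left(h,F \right)} = 6 + 2 h$ ($v{\left(h,F \right)} = \left(6 + h\right) + h = 6 + 2 h$)
$T{\left(W \right)} = 3 + \frac{\sqrt{18 + W}}{3}$ ($T{\left(W \right)} = 3 + \frac{\sqrt{W + \left(6 + 2 \cdot 6\right)}}{3} = 3 + \frac{\sqrt{W + \left(6 + 12\right)}}{3} = 3 + \frac{\sqrt{W + 18}}{3} = 3 + \frac{\sqrt{18 + W}}{3}$)
$- 46 T{\left(6 \cdot 6 \right)} = - 46 \left(3 + \frac{\sqrt{18 + 6 \cdot 6}}{3}\right) = - 46 \left(3 + \frac{\sqrt{18 + 36}}{3}\right) = - 46 \left(3 + \frac{\sqrt{54}}{3}\right) = - 46 \left(3 + \frac{3 \sqrt{6}}{3}\right) = - 46 \left(3 + \sqrt{6}\right) = -138 - 46 \sqrt{6}$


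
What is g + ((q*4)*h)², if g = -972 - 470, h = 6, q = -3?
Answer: 3742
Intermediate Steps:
g = -1442
g + ((q*4)*h)² = -1442 + (-3*4*6)² = -1442 + (-12*6)² = -1442 + (-72)² = -1442 + 5184 = 3742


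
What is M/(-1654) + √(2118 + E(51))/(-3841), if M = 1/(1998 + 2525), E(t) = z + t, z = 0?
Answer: -1/7481042 - 3*√241/3841 ≈ -0.012125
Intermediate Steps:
E(t) = t (E(t) = 0 + t = t)
M = 1/4523 ≈ 0.00022109
M/(-1654) + √(2118 + E(51))/(-3841) = (1/4523)/(-1654) + √(2118 + 51)/(-3841) = (1/4523)*(-1/1654) + √2169*(-1/3841) = -1/7481042 + (3*√241)*(-1/3841) = -1/7481042 - 3*√241/3841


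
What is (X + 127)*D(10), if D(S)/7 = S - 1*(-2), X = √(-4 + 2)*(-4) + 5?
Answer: 11088 - 336*I*√2 ≈ 11088.0 - 475.18*I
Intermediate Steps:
X = 5 - 4*I*√2 (X = √(-2)*(-4) + 5 = (I*√2)*(-4) + 5 = -4*I*√2 + 5 = 5 - 4*I*√2 ≈ 5.0 - 5.6569*I)
D(S) = 14 + 7*S (D(S) = 7*(S - 1*(-2)) = 7*(S + 2) = 7*(2 + S) = 14 + 7*S)
(X + 127)*D(10) = ((5 - 4*I*√2) + 127)*(14 + 7*10) = (132 - 4*I*√2)*(14 + 70) = (132 - 4*I*√2)*84 = 11088 - 336*I*√2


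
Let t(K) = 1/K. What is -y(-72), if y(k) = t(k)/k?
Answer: -1/5184 ≈ -0.00019290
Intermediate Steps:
y(k) = k⁻² (y(k) = 1/(k*k) = k⁻²)
-y(-72) = -1/(-72)² = -1*1/5184 = -1/5184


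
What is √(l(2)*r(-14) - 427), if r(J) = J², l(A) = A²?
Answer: √357 ≈ 18.894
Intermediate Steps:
√(l(2)*r(-14) - 427) = √(2²*(-14)² - 427) = √(4*196 - 427) = √(784 - 427) = √357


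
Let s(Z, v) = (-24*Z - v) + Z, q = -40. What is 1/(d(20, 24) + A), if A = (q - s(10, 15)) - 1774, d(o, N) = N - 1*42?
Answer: -1/1587 ≈ -0.00063012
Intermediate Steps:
d(o, N) = -42 + N (d(o, N) = N - 42 = -42 + N)
s(Z, v) = -v - 23*Z (s(Z, v) = (-v - 24*Z) + Z = -v - 23*Z)
A = -1569 (A = (-40 - (-1*15 - 23*10)) - 1774 = (-40 - (-15 - 230)) - 1774 = (-40 - 1*(-245)) - 1774 = (-40 + 245) - 1774 = 205 - 1774 = -1569)
1/(d(20, 24) + A) = 1/((-42 + 24) - 1569) = 1/(-18 - 1569) = 1/(-1587) = -1/1587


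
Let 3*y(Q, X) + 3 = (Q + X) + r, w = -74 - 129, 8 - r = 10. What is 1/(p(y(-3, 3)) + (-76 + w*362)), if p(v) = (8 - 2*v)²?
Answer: -9/660902 ≈ -1.3618e-5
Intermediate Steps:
r = -2 (r = 8 - 1*10 = 8 - 10 = -2)
w = -203
y(Q, X) = -5/3 + Q/3 + X/3 (y(Q, X) = -1 + ((Q + X) - 2)/3 = -1 + (-2 + Q + X)/3 = -1 + (-⅔ + Q/3 + X/3) = -5/3 + Q/3 + X/3)
1/(p(y(-3, 3)) + (-76 + w*362)) = 1/(4*(-4 + (-5/3 + (⅓)*(-3) + (⅓)*3))² + (-76 - 203*362)) = 1/(4*(-4 + (-5/3 - 1 + 1))² + (-76 - 73486)) = 1/(4*(-4 - 5/3)² - 73562) = 1/(4*(-17/3)² - 73562) = 1/(4*(289/9) - 73562) = 1/(1156/9 - 73562) = 1/(-660902/9) = -9/660902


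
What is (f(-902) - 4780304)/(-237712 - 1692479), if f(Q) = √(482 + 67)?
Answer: 4780304/1930191 - √61/643397 ≈ 2.4766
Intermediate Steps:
f(Q) = 3*√61 (f(Q) = √549 = 3*√61)
(f(-902) - 4780304)/(-237712 - 1692479) = (3*√61 - 4780304)/(-237712 - 1692479) = (-4780304 + 3*√61)/(-1930191) = (-4780304 + 3*√61)*(-1/1930191) = 4780304/1930191 - √61/643397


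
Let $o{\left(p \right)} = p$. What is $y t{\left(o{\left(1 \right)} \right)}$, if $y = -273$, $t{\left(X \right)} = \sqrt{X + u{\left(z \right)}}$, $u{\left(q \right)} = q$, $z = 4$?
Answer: $- 273 \sqrt{5} \approx -610.45$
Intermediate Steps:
$t{\left(X \right)} = \sqrt{4 + X}$ ($t{\left(X \right)} = \sqrt{X + 4} = \sqrt{4 + X}$)
$y t{\left(o{\left(1 \right)} \right)} = - 273 \sqrt{4 + 1} = - 273 \sqrt{5}$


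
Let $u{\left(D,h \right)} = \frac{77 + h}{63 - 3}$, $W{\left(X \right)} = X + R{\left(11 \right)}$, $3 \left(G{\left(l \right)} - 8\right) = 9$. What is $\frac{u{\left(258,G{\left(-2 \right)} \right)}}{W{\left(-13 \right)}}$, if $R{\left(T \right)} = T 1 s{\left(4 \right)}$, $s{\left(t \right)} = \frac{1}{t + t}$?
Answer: $- \frac{176}{1395} \approx -0.12616$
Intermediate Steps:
$s{\left(t \right)} = \frac{1}{2 t}$
$G{\left(l \right)} = 11$ ($G{\left(l \right)} = 8 + \frac{1}{3} \cdot 9 = 8 + 3 = 11$)
$R{\left(T \right)} = \frac{T}{8}$ ($R{\left(T \right)} = T 1 \frac{1}{2 \cdot 4} = T \frac{1}{2} \cdot \frac{1}{4} = T \frac{1}{8} = \frac{T}{8}$)
$W{\left(X \right)} = \frac{11}{8} + X$ ($W{\left(X \right)} = X + \frac{1}{8} \cdot 11 = X + \frac{11}{8} = \frac{11}{8} + X$)
$u{\left(D,h \right)} = \frac{77}{60} + \frac{h}{60}$ ($u{\left(D,h \right)} = \frac{77 + h}{60} = \left(77 + h\right) \frac{1}{60} = \frac{77}{60} + \frac{h}{60}$)
$\frac{u{\left(258,G{\left(-2 \right)} \right)}}{W{\left(-13 \right)}} = \frac{\frac{77}{60} + \frac{1}{60} \cdot 11}{\frac{11}{8} - 13} = \frac{\frac{77}{60} + \frac{11}{60}}{- \frac{93}{8}} = \frac{22}{15} \left(- \frac{8}{93}\right) = - \frac{176}{1395}$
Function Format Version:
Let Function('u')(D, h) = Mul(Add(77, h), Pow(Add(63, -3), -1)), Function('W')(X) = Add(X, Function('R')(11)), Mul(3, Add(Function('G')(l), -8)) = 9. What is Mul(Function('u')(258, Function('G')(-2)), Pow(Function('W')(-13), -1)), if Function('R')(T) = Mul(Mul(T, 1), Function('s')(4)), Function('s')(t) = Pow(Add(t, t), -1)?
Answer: Rational(-176, 1395) ≈ -0.12616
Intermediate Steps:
Function('s')(t) = Mul(Rational(1, 2), Pow(t, -1)) (Function('s')(t) = Pow(Mul(2, t), -1) = Mul(Rational(1, 2), Pow(t, -1)))
Function('G')(l) = 11 (Function('G')(l) = Add(8, Mul(Rational(1, 3), 9)) = Add(8, 3) = 11)
Function('R')(T) = Mul(Rational(1, 8), T) (Function('R')(T) = Mul(Mul(T, 1), Mul(Rational(1, 2), Pow(4, -1))) = Mul(T, Mul(Rational(1, 2), Rational(1, 4))) = Mul(T, Rational(1, 8)) = Mul(Rational(1, 8), T))
Function('W')(X) = Add(Rational(11, 8), X) (Function('W')(X) = Add(X, Mul(Rational(1, 8), 11)) = Add(X, Rational(11, 8)) = Add(Rational(11, 8), X))
Function('u')(D, h) = Add(Rational(77, 60), Mul(Rational(1, 60), h)) (Function('u')(D, h) = Mul(Add(77, h), Pow(60, -1)) = Mul(Add(77, h), Rational(1, 60)) = Add(Rational(77, 60), Mul(Rational(1, 60), h)))
Mul(Function('u')(258, Function('G')(-2)), Pow(Function('W')(-13), -1)) = Mul(Add(Rational(77, 60), Mul(Rational(1, 60), 11)), Pow(Add(Rational(11, 8), -13), -1)) = Mul(Add(Rational(77, 60), Rational(11, 60)), Pow(Rational(-93, 8), -1)) = Mul(Rational(22, 15), Rational(-8, 93)) = Rational(-176, 1395)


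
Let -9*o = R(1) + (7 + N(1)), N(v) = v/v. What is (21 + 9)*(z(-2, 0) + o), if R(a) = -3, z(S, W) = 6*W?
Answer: -50/3 ≈ -16.667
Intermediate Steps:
N(v) = 1
o = -5/9 (o = -(-3 + (7 + 1))/9 = -(-3 + 8)/9 = -1/9*5 = -5/9 ≈ -0.55556)
(21 + 9)*(z(-2, 0) + o) = (21 + 9)*(6*0 - 5/9) = 30*(0 - 5/9) = 30*(-5/9) = -50/3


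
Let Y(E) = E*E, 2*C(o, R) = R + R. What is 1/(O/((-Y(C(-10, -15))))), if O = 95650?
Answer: -9/3826 ≈ -0.0023523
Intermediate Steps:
C(o, R) = R (C(o, R) = (R + R)/2 = (2*R)/2 = R)
Y(E) = E²
1/(O/((-Y(C(-10, -15))))) = 1/(95650/((-1*(-15)²))) = 1/(95650/((-1*225))) = 1/(95650/(-225)) = 1/(95650*(-1/225)) = 1/(-3826/9) = -9/3826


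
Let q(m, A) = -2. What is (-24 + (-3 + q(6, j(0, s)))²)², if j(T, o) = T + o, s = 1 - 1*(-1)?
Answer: 1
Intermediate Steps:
s = 2 (s = 1 + 1 = 2)
(-24 + (-3 + q(6, j(0, s)))²)² = (-24 + (-3 - 2)²)² = (-24 + (-5)²)² = (-24 + 25)² = 1² = 1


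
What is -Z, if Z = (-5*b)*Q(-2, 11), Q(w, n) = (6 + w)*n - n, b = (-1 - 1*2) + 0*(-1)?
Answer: -495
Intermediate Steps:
b = -3 (b = (-1 - 2) + 0 = -3 + 0 = -3)
Q(w, n) = -n + n*(6 + w) (Q(w, n) = n*(6 + w) - n = -n + n*(6 + w))
Z = 495 (Z = (-5*(-3))*(11*(5 - 2)) = 15*(11*3) = 15*33 = 495)
-Z = -1*495 = -495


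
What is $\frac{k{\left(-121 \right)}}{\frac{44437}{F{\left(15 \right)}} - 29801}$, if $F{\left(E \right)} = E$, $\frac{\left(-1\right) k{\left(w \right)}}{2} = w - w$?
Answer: $0$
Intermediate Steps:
$k{\left(w \right)} = 0$ ($k{\left(w \right)} = - 2 \left(w - w\right) = \left(-2\right) 0 = 0$)
$\frac{k{\left(-121 \right)}}{\frac{44437}{F{\left(15 \right)}} - 29801} = \frac{0}{\frac{44437}{15} - 29801} = \frac{0}{- \frac{402578}{15}} = 0 \left(- \frac{15}{402578}\right) = 0$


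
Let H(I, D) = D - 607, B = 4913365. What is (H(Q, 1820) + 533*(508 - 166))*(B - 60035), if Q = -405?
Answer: 890581201670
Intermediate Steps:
H(I, D) = -607 + D
(H(Q, 1820) + 533*(508 - 166))*(B - 60035) = ((-607 + 1820) + 533*(508 - 166))*(4913365 - 60035) = (1213 + 533*342)*4853330 = (1213 + 182286)*4853330 = 183499*4853330 = 890581201670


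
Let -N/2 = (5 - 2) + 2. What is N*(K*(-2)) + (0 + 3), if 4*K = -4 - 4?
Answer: -37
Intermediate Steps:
K = -2 (K = (-4 - 4)/4 = (¼)*(-8) = -2)
N = -10 (N = -2*((5 - 2) + 2) = -2*(3 + 2) = -2*5 = -10)
N*(K*(-2)) + (0 + 3) = -(-20)*(-2) + (0 + 3) = -10*4 + 3 = -40 + 3 = -37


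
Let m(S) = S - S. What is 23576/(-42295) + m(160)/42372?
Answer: -23576/42295 ≈ -0.55742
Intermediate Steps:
m(S) = 0
23576/(-42295) + m(160)/42372 = 23576/(-42295) + 0/42372 = 23576*(-1/42295) + 0*(1/42372) = -23576/42295 + 0 = -23576/42295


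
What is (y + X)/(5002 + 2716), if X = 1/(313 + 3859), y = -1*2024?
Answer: -8444127/32199496 ≈ -0.26224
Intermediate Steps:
y = -2024
X = 1/4172 ≈ 0.00023969
(y + X)/(5002 + 2716) = (-2024 + 1/4172)/(5002 + 2716) = -8444127/4172/7718 = -8444127/4172*1/7718 = -8444127/32199496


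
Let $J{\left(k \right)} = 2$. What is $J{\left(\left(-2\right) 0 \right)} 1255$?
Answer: $2510$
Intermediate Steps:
$J{\left(\left(-2\right) 0 \right)} 1255 = 2 \cdot 1255 = 2510$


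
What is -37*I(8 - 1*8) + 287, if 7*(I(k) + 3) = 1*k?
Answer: 398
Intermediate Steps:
I(k) = -3 + k/7 (I(k) = -3 + (1*k)/7 = -3 + k/7)
-37*I(8 - 1*8) + 287 = -37*(-3 + (8 - 1*8)/7) + 287 = -37*(-3 + (8 - 8)/7) + 287 = -37*(-3 + (⅐)*0) + 287 = -37*(-3 + 0) + 287 = -37*(-3) + 287 = 111 + 287 = 398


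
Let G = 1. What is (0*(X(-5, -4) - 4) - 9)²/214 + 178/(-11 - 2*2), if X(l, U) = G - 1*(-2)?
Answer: -36877/3210 ≈ -11.488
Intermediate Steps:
X(l, U) = 3 (X(l, U) = 1 - 1*(-2) = 1 + 2 = 3)
(0*(X(-5, -4) - 4) - 9)²/214 + 178/(-11 - 2*2) = (0*(3 - 4) - 9)²/214 + 178/(-11 - 2*2) = (0*(-1) - 9)²*(1/214) + 178/(-11 - 4) = (0 - 9)²*(1/214) + 178/(-15) = (-9)²*(1/214) + 178*(-1/15) = 81*(1/214) - 178/15 = 81/214 - 178/15 = -36877/3210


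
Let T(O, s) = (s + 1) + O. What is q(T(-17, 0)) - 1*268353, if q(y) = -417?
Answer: -268770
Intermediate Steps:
T(O, s) = 1 + O + s (T(O, s) = (1 + s) + O = 1 + O + s)
q(T(-17, 0)) - 1*268353 = -417 - 1*268353 = -417 - 268353 = -268770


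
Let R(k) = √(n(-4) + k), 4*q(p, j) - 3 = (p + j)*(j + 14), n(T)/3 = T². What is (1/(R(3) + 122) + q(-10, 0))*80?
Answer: -40632660/14833 - 80*√51/14833 ≈ -2739.4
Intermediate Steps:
n(T) = 3*T²
q(p, j) = ¾ + (14 + j)*(j + p)/4 (q(p, j) = ¾ + ((p + j)*(j + 14))/4 = ¾ + ((j + p)*(14 + j))/4 = ¾ + ((14 + j)*(j + p))/4 = ¾ + (14 + j)*(j + p)/4)
R(k) = √(48 + k) (R(k) = √(3*(-4)² + k) = √(3*16 + k) = √(48 + k))
(1/(R(3) + 122) + q(-10, 0))*80 = (1/(√(48 + 3) + 122) + (¾ + (¼)*0² + (7/2)*0 + (7/2)*(-10) + (¼)*0*(-10)))*80 = (1/(√51 + 122) + (¾ + (¼)*0 + 0 - 35 + 0))*80 = (1/(122 + √51) + (¾ + 0 + 0 - 35 + 0))*80 = (1/(122 + √51) - 137/4)*80 = (-137/4 + 1/(122 + √51))*80 = -2740 + 80/(122 + √51)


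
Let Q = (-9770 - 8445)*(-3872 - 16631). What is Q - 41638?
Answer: 373420507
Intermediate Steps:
Q = 373462145 (Q = -18215*(-20503) = 373462145)
Q - 41638 = 373462145 - 41638 = 373420507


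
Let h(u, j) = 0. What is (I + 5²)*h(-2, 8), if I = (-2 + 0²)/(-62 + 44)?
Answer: 0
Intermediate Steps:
I = ⅑ (I = (-2 + 0)/(-18) = -2*(-1/18) = ⅑ ≈ 0.11111)
(I + 5²)*h(-2, 8) = (⅑ + 5²)*0 = (⅑ + 25)*0 = (226/9)*0 = 0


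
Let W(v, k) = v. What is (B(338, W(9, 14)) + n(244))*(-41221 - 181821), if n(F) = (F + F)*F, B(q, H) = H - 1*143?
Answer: -26528169396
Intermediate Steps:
B(q, H) = -143 + H (B(q, H) = H - 143 = -143 + H)
n(F) = 2*F² (n(F) = (2*F)*F = 2*F²)
(B(338, W(9, 14)) + n(244))*(-41221 - 181821) = ((-143 + 9) + 2*244²)*(-41221 - 181821) = (-134 + 2*59536)*(-223042) = (-134 + 119072)*(-223042) = 118938*(-223042) = -26528169396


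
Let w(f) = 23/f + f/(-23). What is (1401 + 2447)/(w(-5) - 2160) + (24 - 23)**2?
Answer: -24202/31113 ≈ -0.77787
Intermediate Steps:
w(f) = 23/f - f/23 (w(f) = 23/f + f*(-1/23) = 23/f - f/23)
(1401 + 2447)/(w(-5) - 2160) + (24 - 23)**2 = (1401 + 2447)/((23/(-5) - 1/23*(-5)) - 2160) + (24 - 23)**2 = 3848/((23*(-1/5) + 5/23) - 2160) + 1**2 = 3848/((-23/5 + 5/23) - 2160) + 1 = 3848/(-504/115 - 2160) + 1 = 3848/(-248904/115) + 1 = 3848*(-115/248904) + 1 = -55315/31113 + 1 = -24202/31113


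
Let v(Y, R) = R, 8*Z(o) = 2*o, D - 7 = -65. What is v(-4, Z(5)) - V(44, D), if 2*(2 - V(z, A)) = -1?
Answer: -5/4 ≈ -1.2500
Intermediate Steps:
D = -58 (D = 7 - 65 = -58)
V(z, A) = 5/2 (V(z, A) = 2 - 1/2*(-1) = 2 + 1/2 = 5/2)
Z(o) = o/4 (Z(o) = (2*o)/8 = o/4)
v(-4, Z(5)) - V(44, D) = (1/4)*5 - 1*5/2 = 5/4 - 5/2 = -5/4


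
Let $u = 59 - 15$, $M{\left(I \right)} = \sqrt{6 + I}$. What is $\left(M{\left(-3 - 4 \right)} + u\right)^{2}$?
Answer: $\left(44 + i\right)^{2} \approx 1935.0 + 88.0 i$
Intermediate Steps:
$u = 44$
$\left(M{\left(-3 - 4 \right)} + u\right)^{2} = \left(\sqrt{6 - 7} + 44\right)^{2} = \left(\sqrt{-1} + 44\right)^{2} = \left(i + 44\right)^{2} = \left(44 + i\right)^{2}$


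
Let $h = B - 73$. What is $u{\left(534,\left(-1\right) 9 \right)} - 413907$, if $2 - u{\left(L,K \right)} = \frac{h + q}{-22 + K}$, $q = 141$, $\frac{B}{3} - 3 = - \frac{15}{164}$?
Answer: $- \frac{2104280437}{5084} \approx -4.139 \cdot 10^{5}$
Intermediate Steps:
$B = \frac{1431}{164}$ ($B = 9 + 3 \left(- \frac{15}{164}\right) = 9 - \frac{45}{164} = \frac{1431}{164} \approx 8.7256$)
$h = - \frac{10541}{164}$ ($h = \frac{1431}{164} - 73 = - \frac{10541}{164} \approx -64.274$)
$u{\left(L,K \right)} = 2 - \frac{12583}{164 \left(-22 + K\right)}$ ($u{\left(L,K \right)} = 2 - \frac{- \frac{10541}{164} + 141}{-22 + K} = 2 - \frac{12583}{164 \left(-22 + K\right)}$)
$u{\left(534,\left(-1\right) 9 \right)} - 413907 = \frac{-19799 + 328 \left(\left(-1\right) 9\right)}{164 \left(-22 - 9\right)} - 413907 = \frac{-19799 + 328 \left(-9\right)}{164 \left(-22 - 9\right)} - 413907 = \frac{-19799 - 2952}{164 \left(-31\right)} - 413907 = \frac{1}{164} \left(- \frac{1}{31}\right) \left(-22751\right) - 413907 = \frac{22751}{5084} - 413907 = - \frac{2104280437}{5084}$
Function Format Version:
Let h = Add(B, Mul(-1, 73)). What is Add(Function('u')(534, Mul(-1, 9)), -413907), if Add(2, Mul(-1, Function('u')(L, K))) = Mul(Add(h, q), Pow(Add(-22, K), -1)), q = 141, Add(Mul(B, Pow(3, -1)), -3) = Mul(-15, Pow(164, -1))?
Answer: Rational(-2104280437, 5084) ≈ -4.1390e+5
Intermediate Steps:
B = Rational(1431, 164) (B = Add(9, Mul(3, Mul(-15, Pow(164, -1)))) = Add(9, Mul(3, Mul(-15, Rational(1, 164)))) = Add(9, Mul(3, Rational(-15, 164))) = Add(9, Rational(-45, 164)) = Rational(1431, 164) ≈ 8.7256)
h = Rational(-10541, 164) (h = Add(Rational(1431, 164), Mul(-1, 73)) = Add(Rational(1431, 164), -73) = Rational(-10541, 164) ≈ -64.274)
Function('u')(L, K) = Add(2, Mul(Rational(-12583, 164), Pow(Add(-22, K), -1))) (Function('u')(L, K) = Add(2, Mul(-1, Mul(Add(Rational(-10541, 164), 141), Pow(Add(-22, K), -1)))) = Add(2, Mul(-1, Mul(Rational(12583, 164), Pow(Add(-22, K), -1)))) = Add(2, Mul(Rational(-12583, 164), Pow(Add(-22, K), -1))))
Add(Function('u')(534, Mul(-1, 9)), -413907) = Add(Mul(Rational(1, 164), Pow(Add(-22, Mul(-1, 9)), -1), Add(-19799, Mul(328, Mul(-1, 9)))), -413907) = Add(Mul(Rational(1, 164), Pow(Add(-22, -9), -1), Add(-19799, Mul(328, -9))), -413907) = Add(Mul(Rational(1, 164), Pow(-31, -1), Add(-19799, -2952)), -413907) = Add(Mul(Rational(1, 164), Rational(-1, 31), -22751), -413907) = Add(Rational(22751, 5084), -413907) = Rational(-2104280437, 5084)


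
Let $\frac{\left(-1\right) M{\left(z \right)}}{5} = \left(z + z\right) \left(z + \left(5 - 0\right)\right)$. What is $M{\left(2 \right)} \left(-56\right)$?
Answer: $7840$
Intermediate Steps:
$M{\left(z \right)} = - 10 z \left(5 + z\right)$ ($M{\left(z \right)} = - 5 \left(z + z\right) \left(z + \left(5 - 0\right)\right) = - 5 \cdot 2 z \left(z + \left(5 + 0\right)\right) = - 5 \cdot 2 z \left(z + 5\right) = - 5 \cdot 2 z \left(5 + z\right) = - 10 z \left(5 + z\right)$)
$M{\left(2 \right)} \left(-56\right) = \left(-10\right) 2 \left(5 + 2\right) \left(-56\right) = \left(-10\right) 2 \cdot 7 \left(-56\right) = \left(-140\right) \left(-56\right) = 7840$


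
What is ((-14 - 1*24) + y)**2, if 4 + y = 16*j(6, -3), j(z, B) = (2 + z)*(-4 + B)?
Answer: 879844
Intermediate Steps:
j(z, B) = (-4 + B)*(2 + z)
y = -900 (y = -4 + 16*(-8 - 4*6 + 2*(-3) - 3*6) = -4 + 16*(-8 - 24 - 6 - 18) = -4 + 16*(-56) = -4 - 896 = -900)
((-14 - 1*24) + y)**2 = ((-14 - 1*24) - 900)**2 = ((-14 - 24) - 900)**2 = (-38 - 900)**2 = (-938)**2 = 879844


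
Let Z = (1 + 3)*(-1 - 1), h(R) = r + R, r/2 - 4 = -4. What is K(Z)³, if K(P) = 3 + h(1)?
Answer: 64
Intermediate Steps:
r = 0 (r = 8 + 2*(-4) = 8 - 8 = 0)
h(R) = R (h(R) = 0 + R = R)
Z = -8 (Z = 4*(-2) = -8)
K(P) = 4 (K(P) = 3 + 1 = 4)
K(Z)³ = 4³ = 64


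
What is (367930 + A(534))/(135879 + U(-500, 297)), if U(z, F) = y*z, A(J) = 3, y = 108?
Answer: 367933/81879 ≈ 4.4936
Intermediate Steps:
U(z, F) = 108*z
(367930 + A(534))/(135879 + U(-500, 297)) = (367930 + 3)/(135879 + 108*(-500)) = 367933/(135879 - 54000) = 367933/81879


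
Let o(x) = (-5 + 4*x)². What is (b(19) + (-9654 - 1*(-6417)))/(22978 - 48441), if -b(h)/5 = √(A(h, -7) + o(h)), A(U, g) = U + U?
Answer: 3237/25463 + 5*√5079/25463 ≈ 0.14112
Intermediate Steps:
A(U, g) = 2*U
b(h) = -5*√((-5 + 4*h)² + 2*h) (b(h) = -5*√(2*h + (-5 + 4*h)²) = -5*√((-5 + 4*h)² + 2*h))
(b(19) + (-9654 - 1*(-6417)))/(22978 - 48441) = (-5*√((-5 + 4*19)² + 2*19) + (-9654 - 1*(-6417)))/(22978 - 48441) = (-5*√((-5 + 76)² + 38) + (-9654 + 6417))/(-25463) = (-5*√(71² + 38) - 3237)*(-1/25463) = (-5*√(5041 + 38) - 3237)*(-1/25463) = (-5*√5079 - 3237)*(-1/25463) = (-3237 - 5*√5079)*(-1/25463) = 3237/25463 + 5*√5079/25463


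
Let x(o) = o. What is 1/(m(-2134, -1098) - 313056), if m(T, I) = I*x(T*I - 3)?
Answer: -1/2573068698 ≈ -3.8864e-10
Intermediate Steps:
m(T, I) = I*(-3 + I*T) (m(T, I) = I*(T*I - 3) = I*(I*T - 3) = I*(-3 + I*T))
1/(m(-2134, -1098) - 313056) = 1/(-1098*(-3 - 1098*(-2134)) - 313056) = 1/(-1098*(-3 + 2343132) - 313056) = 1/(-1098*2343129 - 313056) = 1/(-2572755642 - 313056) = 1/(-2573068698) = -1/2573068698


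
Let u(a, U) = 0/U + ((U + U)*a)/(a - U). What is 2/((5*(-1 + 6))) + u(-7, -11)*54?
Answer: 51977/25 ≈ 2079.1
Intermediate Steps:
u(a, U) = 2*U*a/(a - U) (u(a, U) = 0 + ((2*U)*a)/(a - U) = 0 + (2*U*a)/(a - U) = 0 + 2*U*a/(a - U) = 2*U*a/(a - U))
2/((5*(-1 + 6))) + u(-7, -11)*54 = 2/((5*(-1 + 6))) + (2*(-11)*(-7)/(-7 - 1*(-11)))*54 = 2/((5*5)) + (2*(-11)*(-7)/(-7 + 11))*54 = 2/25 + (2*(-11)*(-7)/4)*54 = 2*(1/25) + (2*(-11)*(-7)*(¼))*54 = 2/25 + (77/2)*54 = 2/25 + 2079 = 51977/25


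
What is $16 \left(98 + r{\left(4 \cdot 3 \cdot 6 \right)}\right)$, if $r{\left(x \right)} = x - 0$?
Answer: $2720$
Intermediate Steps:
$r{\left(x \right)} = x$ ($r{\left(x \right)} = x + 0 = x$)
$16 \left(98 + r{\left(4 \cdot 3 \cdot 6 \right)}\right) = 16 \left(98 + 4 \cdot 3 \cdot 6\right) = 16 \left(98 + 12 \cdot 6\right) = 16 \left(98 + 72\right) = 16 \cdot 170 = 2720$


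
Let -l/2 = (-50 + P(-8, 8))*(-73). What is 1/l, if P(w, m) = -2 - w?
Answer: -1/6424 ≈ -0.00015567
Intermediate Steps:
l = -6424 (l = -2*(-50 + (-2 - 1*(-8)))*(-73) = -2*(-50 + (-2 + 8))*(-73) = -2*(-50 + 6)*(-73) = -(-88)*(-73) = -2*3212 = -6424)
1/l = 1/(-6424) = -1/6424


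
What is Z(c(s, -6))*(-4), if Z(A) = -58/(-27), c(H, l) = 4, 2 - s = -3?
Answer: -232/27 ≈ -8.5926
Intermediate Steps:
s = 5 (s = 2 - 1*(-3) = 2 + 3 = 5)
Z(A) = 58/27 (Z(A) = -58*(-1/27) = 58/27)
Z(c(s, -6))*(-4) = (58/27)*(-4) = -232/27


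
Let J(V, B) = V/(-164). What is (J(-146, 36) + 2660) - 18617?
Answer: -1308401/82 ≈ -15956.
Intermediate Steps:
J(V, B) = -V/164 (J(V, B) = V*(-1/164) = -V/164)
(J(-146, 36) + 2660) - 18617 = (-1/164*(-146) + 2660) - 18617 = (73/82 + 2660) - 18617 = 218193/82 - 18617 = -1308401/82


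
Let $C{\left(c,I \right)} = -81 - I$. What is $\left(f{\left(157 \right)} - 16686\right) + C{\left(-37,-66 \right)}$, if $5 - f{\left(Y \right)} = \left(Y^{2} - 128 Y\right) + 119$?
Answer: $-21368$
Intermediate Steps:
$f{\left(Y \right)} = -114 - Y^{2} + 128 Y$ ($f{\left(Y \right)} = 5 - \left(\left(Y^{2} - 128 Y\right) + 119\right) = 5 - \left(119 + Y^{2} - 128 Y\right) = -114 - Y^{2} + 128 Y$)
$\left(f{\left(157 \right)} - 16686\right) + C{\left(-37,-66 \right)} = \left(\left(-114 - 157^{2} + 128 \cdot 157\right) - 16686\right) - 15 = \left(\left(-114 - 24649 + 20096\right) - 16686\right) + \left(-81 + 66\right) = \left(\left(-114 - 24649 + 20096\right) - 16686\right) - 15 = \left(-4667 - 16686\right) - 15 = -21353 - 15 = -21368$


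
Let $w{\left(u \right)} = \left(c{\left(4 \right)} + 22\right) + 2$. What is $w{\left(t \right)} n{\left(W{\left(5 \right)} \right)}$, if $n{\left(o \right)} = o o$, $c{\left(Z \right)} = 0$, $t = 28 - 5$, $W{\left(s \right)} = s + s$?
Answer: $2400$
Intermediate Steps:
$W{\left(s \right)} = 2 s$
$t = 23$ ($t = 28 - 5 = 23$)
$n{\left(o \right)} = o^{2}$
$w{\left(u \right)} = 24$ ($w{\left(u \right)} = \left(0 + 22\right) + 2 = 22 + 2 = 24$)
$w{\left(t \right)} n{\left(W{\left(5 \right)} \right)} = 24 \left(2 \cdot 5\right)^{2} = 24 \cdot 10^{2} = 24 \cdot 100 = 2400$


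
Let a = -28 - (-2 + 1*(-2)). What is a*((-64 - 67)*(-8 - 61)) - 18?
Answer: -216954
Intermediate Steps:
a = -24 (a = -28 - (-2 - 2) = -28 - 1*(-4) = -28 + 4 = -24)
a*((-64 - 67)*(-8 - 61)) - 18 = -24*(-64 - 67)*(-8 - 61) - 18 = -(-3144)*(-69) - 18 = -24*9039 - 18 = -216936 - 18 = -216954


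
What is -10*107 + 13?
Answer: -1057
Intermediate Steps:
-10*107 + 13 = -1070 + 13 = -1057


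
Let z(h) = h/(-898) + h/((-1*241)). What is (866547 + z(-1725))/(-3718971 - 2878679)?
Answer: -187538333421/1427850217700 ≈ -0.13134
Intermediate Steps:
z(h) = -1139*h/216418 (z(h) = h*(-1/898) + h/(-241) = -h/898 + h*(-1/241) = -h/898 - h/241 = -1139*h/216418)
(866547 + z(-1725))/(-3718971 - 2878679) = (866547 - 1139/216418*(-1725))/(-3718971 - 2878679) = (866547 + 1964775/216418)/(-6597650) = (187538333421/216418)*(-1/6597650) = -187538333421/1427850217700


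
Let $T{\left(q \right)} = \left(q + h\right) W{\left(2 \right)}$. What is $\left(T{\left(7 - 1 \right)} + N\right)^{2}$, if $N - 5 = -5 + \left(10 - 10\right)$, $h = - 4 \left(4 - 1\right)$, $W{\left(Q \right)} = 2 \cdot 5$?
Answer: $3600$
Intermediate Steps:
$W{\left(Q \right)} = 10$
$h = -12$ ($h = \left(-4\right) 3 = -12$)
$T{\left(q \right)} = -120 + 10 q$ ($T{\left(q \right)} = \left(q - 12\right) 10 = \left(-12 + q\right) 10 = -120 + 10 q$)
$N = 0$ ($N = 5 + \left(-5 + \left(10 - 10\right)\right) = 5 + \left(-5 + 0\right) = 5 - 5 = 0$)
$\left(T{\left(7 - 1 \right)} + N\right)^{2} = \left(\left(-120 + 10 \left(7 - 1\right)\right) + 0\right)^{2} = \left(\left(-120 + 10 \cdot 6\right) + 0\right)^{2} = \left(\left(-120 + 60\right) + 0\right)^{2} = \left(-60 + 0\right)^{2} = \left(-60\right)^{2} = 3600$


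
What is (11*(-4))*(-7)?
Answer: 308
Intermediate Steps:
(11*(-4))*(-7) = -44*(-7) = 308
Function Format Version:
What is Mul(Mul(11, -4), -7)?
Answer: 308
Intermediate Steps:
Mul(Mul(11, -4), -7) = Mul(-44, -7) = 308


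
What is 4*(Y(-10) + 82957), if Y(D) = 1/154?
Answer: 25550758/77 ≈ 3.3183e+5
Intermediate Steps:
Y(D) = 1/154
4*(Y(-10) + 82957) = 4*(1/154 + 82957) = 4*(12775379/154) = 25550758/77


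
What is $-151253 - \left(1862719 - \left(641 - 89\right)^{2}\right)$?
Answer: $-1709268$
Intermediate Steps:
$-151253 - \left(1862719 - \left(641 - 89\right)^{2}\right) = -151253 - \left(1862719 - 552^{2}\right) = -151253 - \left(1862719 - 304704\right) = -151253 - 1558015 = -1709268$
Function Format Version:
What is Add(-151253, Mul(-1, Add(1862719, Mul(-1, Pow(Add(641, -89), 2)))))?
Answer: -1709268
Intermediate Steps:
Add(-151253, Mul(-1, Add(1862719, Mul(-1, Pow(Add(641, -89), 2))))) = Add(-151253, Mul(-1, Add(1862719, Mul(-1, Pow(552, 2))))) = Add(-151253, Mul(-1, Add(1862719, Mul(-1, 304704)))) = Add(-151253, Mul(-1, Add(1862719, -304704))) = Add(-151253, Mul(-1, 1558015)) = Add(-151253, -1558015) = -1709268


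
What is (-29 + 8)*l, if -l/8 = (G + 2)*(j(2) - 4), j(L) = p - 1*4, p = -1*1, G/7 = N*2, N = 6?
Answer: -130032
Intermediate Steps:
G = 84 (G = 7*(6*2) = 7*12 = 84)
p = -1
j(L) = -5 (j(L) = -1 - 1*4 = -1 - 4 = -5)
l = 6192 (l = -8*(84 + 2)*(-5 - 4) = -688*(-9) = -8*(-774) = 6192)
(-29 + 8)*l = (-29 + 8)*6192 = -21*6192 = -130032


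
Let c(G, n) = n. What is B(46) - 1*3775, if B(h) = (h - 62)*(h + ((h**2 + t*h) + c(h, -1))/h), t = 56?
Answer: -141281/23 ≈ -6142.6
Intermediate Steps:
B(h) = (-62 + h)*(h + (-1 + h**2 + 56*h)/h) (B(h) = (h - 62)*(h + ((h**2 + 56*h) - 1)/h) = (-62 + h)*(h + (-1 + h**2 + 56*h)/h))
B(46) - 1*3775 = (-3473 - 68*46 + 2*46**2 + 62/46) - 1*3775 = (-3473 - 3128 + 2*2116 + 62*(1/46)) - 3775 = (-3473 - 3128 + 4232 + 31/23) - 3775 = -54456/23 - 3775 = -141281/23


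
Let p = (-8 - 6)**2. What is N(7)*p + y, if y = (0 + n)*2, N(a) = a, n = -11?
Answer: 1350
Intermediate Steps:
p = 196 (p = (-14)**2 = 196)
y = -22 (y = (0 - 11)*2 = -11*2 = -22)
N(7)*p + y = 7*196 - 22 = 1372 - 22 = 1350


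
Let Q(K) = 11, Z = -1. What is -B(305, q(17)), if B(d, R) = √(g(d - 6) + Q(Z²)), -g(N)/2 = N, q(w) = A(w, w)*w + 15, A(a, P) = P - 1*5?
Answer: -I*√587 ≈ -24.228*I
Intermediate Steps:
A(a, P) = -5 + P (A(a, P) = P - 5 = -5 + P)
q(w) = 15 + w*(-5 + w) (q(w) = (-5 + w)*w + 15 = w*(-5 + w) + 15 = 15 + w*(-5 + w))
g(N) = -2*N
B(d, R) = √(23 - 2*d) (B(d, R) = √(-2*(d - 6) + 11) = √(-2*(-6 + d) + 11) = √((12 - 2*d) + 11) = √(23 - 2*d))
-B(305, q(17)) = -√(23 - 2*305) = -√(23 - 610) = -√(-587) = -I*√587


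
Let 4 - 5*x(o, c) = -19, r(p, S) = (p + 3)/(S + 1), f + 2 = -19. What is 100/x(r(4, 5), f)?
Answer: 500/23 ≈ 21.739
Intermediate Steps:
f = -21 (f = -2 - 19 = -21)
r(p, S) = (3 + p)/(1 + S)
x(o, c) = 23/5 (x(o, c) = 4/5 - 1/5*(-19) = 4/5 + 19/5 = 23/5)
100/x(r(4, 5), f) = 100/(23/5) = 100*(5/23) = 500/23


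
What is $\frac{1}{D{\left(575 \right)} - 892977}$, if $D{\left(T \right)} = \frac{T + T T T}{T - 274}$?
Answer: $- \frac{301}{78676127} \approx -3.8258 \cdot 10^{-6}$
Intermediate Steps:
$D{\left(T \right)} = \frac{T + T^{3}}{-274 + T}$ ($D{\left(T \right)} = \frac{T + T^{2} T}{-274 + T} = \frac{T + T^{3}}{-274 + T}$)
$\frac{1}{D{\left(575 \right)} - 892977} = \frac{1}{\frac{575 + 575^{3}}{-274 + 575} - 892977} = \frac{1}{\frac{575 + 190109375}{301} - 892977} = \frac{1}{\frac{1}{301} \cdot 190109950 - 892977} = \frac{1}{\frac{190109950}{301} - 892977} = \frac{1}{- \frac{78676127}{301}} = - \frac{301}{78676127}$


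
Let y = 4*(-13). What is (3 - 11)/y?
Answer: 2/13 ≈ 0.15385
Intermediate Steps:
y = -52
(3 - 11)/y = (3 - 11)/(-52) = -8*(-1/52) = 2/13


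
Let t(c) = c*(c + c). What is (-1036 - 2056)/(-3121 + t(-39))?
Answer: 3092/79 ≈ 39.139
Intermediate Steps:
t(c) = 2*c² (t(c) = c*(2*c) = 2*c²)
(-1036 - 2056)/(-3121 + t(-39)) = (-1036 - 2056)/(-3121 + 2*(-39)²) = -3092/(-3121 + 2*1521) = -3092/(-3121 + 3042) = -3092/(-79) = -3092*(-1/79) = 3092/79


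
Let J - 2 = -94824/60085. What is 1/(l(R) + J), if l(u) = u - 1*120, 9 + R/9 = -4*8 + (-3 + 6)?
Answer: -60085/27733924 ≈ -0.0021665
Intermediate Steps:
J = 25346/60085 (J = 2 - 94824/60085 = 25346/60085 ≈ 0.42184)
R = -342 (R = -81 + 9*(-4*8 + (-3 + 6)) = -81 + 9*(-32 + 3) = -81 + 9*(-29) = -81 - 261 = -342)
l(u) = -120 + u (l(u) = u - 120 = -120 + u)
1/(l(R) + J) = 1/((-120 - 342) + 25346/60085) = 1/(-462 + 25346/60085) = 1/(-27733924/60085) = -60085/27733924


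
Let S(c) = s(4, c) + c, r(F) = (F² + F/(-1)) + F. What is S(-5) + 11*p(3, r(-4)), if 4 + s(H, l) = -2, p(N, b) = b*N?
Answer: 517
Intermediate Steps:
r(F) = F² (r(F) = (F² - F) + F = F²)
p(N, b) = N*b
s(H, l) = -6 (s(H, l) = -4 - 2 = -6)
S(c) = -6 + c
S(-5) + 11*p(3, r(-4)) = (-6 - 5) + 11*(3*(-4)²) = -11 + 11*(3*16) = -11 + 11*48 = -11 + 528 = 517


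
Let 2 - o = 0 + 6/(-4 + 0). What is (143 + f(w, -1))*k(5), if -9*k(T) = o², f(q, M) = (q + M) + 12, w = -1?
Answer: -833/4 ≈ -208.25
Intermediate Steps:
f(q, M) = 12 + M + q (f(q, M) = (M + q) + 12 = 12 + M + q)
o = 7/2 (o = 2 - (0 + 6/(-4 + 0)) = 2 - (0 + 6/(-4)) = 2 - (0 - ¼*6) = 2 - (0 - 3/2) = 2 - 1*(-3/2) = 2 + 3/2 = 7/2 ≈ 3.5000)
k(T) = -49/36 (k(T) = -(7/2)²/9 = -⅑*49/4 = -49/36)
(143 + f(w, -1))*k(5) = (143 + (12 - 1 - 1))*(-49/36) = (143 + 10)*(-49/36) = 153*(-49/36) = -833/4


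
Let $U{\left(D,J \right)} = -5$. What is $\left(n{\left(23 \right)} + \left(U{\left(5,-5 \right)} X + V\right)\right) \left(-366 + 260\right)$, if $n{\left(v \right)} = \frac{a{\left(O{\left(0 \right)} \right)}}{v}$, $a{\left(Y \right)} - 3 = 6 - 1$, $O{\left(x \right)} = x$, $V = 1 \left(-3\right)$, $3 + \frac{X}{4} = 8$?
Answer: $\frac{250266}{23} \approx 10881.0$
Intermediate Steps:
$X = 20$ ($X = -12 + 4 \cdot 8 = -12 + 32 = 20$)
$V = -3$
$a{\left(Y \right)} = 8$ ($a{\left(Y \right)} = 3 + \left(6 - 1\right) = 3 + 5 = 8$)
$n{\left(v \right)} = \frac{8}{v}$
$\left(n{\left(23 \right)} + \left(U{\left(5,-5 \right)} X + V\right)\right) \left(-366 + 260\right) = \left(\frac{8}{23} - 103\right) \left(-366 + 260\right) = \left(8 \cdot \frac{1}{23} - 103\right) \left(-106\right) = \left(\frac{8}{23} - 103\right) \left(-106\right) = \left(- \frac{2361}{23}\right) \left(-106\right) = \frac{250266}{23}$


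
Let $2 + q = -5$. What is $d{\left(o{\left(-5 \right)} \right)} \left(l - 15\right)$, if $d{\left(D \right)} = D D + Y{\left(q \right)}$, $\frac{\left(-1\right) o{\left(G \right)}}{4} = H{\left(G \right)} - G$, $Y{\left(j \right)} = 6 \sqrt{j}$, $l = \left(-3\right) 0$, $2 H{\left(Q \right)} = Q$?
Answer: $-1500 - 90 i \sqrt{7} \approx -1500.0 - 238.12 i$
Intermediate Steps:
$H{\left(Q \right)} = \frac{Q}{2}$
$q = -7$ ($q = -2 - 5 = -7$)
$l = 0$
$o{\left(G \right)} = 2 G$ ($o{\left(G \right)} = - 4 \left(\frac{G}{2} - G\right) = - 4 \left(- \frac{G}{2}\right) = 2 G$)
$d{\left(D \right)} = D^{2} + 6 i \sqrt{7}$ ($d{\left(D \right)} = D D + 6 \sqrt{-7} = D^{2} + 6 i \sqrt{7}$)
$d{\left(o{\left(-5 \right)} \right)} \left(l - 15\right) = \left(\left(2 \left(-5\right)\right)^{2} + 6 i \sqrt{7}\right) \left(0 - 15\right) = \left(\left(-10\right)^{2} + 6 i \sqrt{7}\right) \left(-15\right) = \left(100 + 6 i \sqrt{7}\right) \left(-15\right) = -1500 - 90 i \sqrt{7}$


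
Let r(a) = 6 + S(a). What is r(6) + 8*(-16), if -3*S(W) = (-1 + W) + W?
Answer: -377/3 ≈ -125.67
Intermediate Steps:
S(W) = ⅓ - 2*W/3 (S(W) = -((-1 + W) + W)/3 = -(-1 + 2*W)/3 = ⅓ - 2*W/3)
r(a) = 19/3 - 2*a/3 (r(a) = 6 + (⅓ - 2*a/3) = 19/3 - 2*a/3)
r(6) + 8*(-16) = (19/3 - ⅔*6) + 8*(-16) = (19/3 - 4) - 128 = 7/3 - 128 = -377/3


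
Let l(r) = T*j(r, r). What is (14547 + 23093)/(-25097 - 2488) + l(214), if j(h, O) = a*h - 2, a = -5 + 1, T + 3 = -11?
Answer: 66262676/5517 ≈ 12011.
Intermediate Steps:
T = -14 (T = -3 - 11 = -14)
a = -4
j(h, O) = -2 - 4*h (j(h, O) = -4*h - 2 = -2 - 4*h)
l(r) = 28 + 56*r (l(r) = -14*(-2 - 4*r) = 28 + 56*r)
(14547 + 23093)/(-25097 - 2488) + l(214) = (14547 + 23093)/(-25097 - 2488) + (28 + 56*214) = 37640/(-27585) + (28 + 11984) = 37640*(-1/27585) + 12012 = -7528/5517 + 12012 = 66262676/5517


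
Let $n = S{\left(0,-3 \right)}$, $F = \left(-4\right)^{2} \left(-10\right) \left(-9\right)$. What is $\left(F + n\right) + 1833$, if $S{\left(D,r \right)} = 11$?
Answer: $3284$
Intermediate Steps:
$F = 1440$ ($F = 16 \left(-10\right) \left(-9\right) = \left(-160\right) \left(-9\right) = 1440$)
$n = 11$
$\left(F + n\right) + 1833 = \left(1440 + 11\right) + 1833 = 1451 + 1833 = 3284$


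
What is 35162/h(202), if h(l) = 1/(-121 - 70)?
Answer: -6715942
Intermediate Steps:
h(l) = -1/191 (h(l) = 1/(-191) = -1/191)
35162/h(202) = 35162/(-1/191) = 35162*(-191) = -6715942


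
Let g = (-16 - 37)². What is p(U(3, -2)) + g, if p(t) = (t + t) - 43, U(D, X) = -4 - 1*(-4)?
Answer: 2766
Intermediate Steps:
U(D, X) = 0 (U(D, X) = -4 + 4 = 0)
p(t) = -43 + 2*t (p(t) = 2*t - 43 = -43 + 2*t)
g = 2809 (g = (-53)² = 2809)
p(U(3, -2)) + g = (-43 + 2*0) + 2809 = (-43 + 0) + 2809 = -43 + 2809 = 2766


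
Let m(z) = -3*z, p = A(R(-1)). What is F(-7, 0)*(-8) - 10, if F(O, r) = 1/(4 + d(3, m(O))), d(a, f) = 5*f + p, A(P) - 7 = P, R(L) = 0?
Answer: -292/29 ≈ -10.069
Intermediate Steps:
A(P) = 7 + P
p = 7 (p = 7 + 0 = 7)
d(a, f) = 7 + 5*f (d(a, f) = 5*f + 7 = 7 + 5*f)
F(O, r) = 1/(11 - 15*O) (F(O, r) = 1/(4 + (7 + 5*(-3*O))) = 1/(4 + (7 - 15*O)) = 1/(11 - 15*O))
F(-7, 0)*(-8) - 10 = -8/(11 - 15*(-7)) - 10 = -8/(11 + 105) - 10 = -8/116 - 10 = (1/116)*(-8) - 10 = -2/29 - 10 = -292/29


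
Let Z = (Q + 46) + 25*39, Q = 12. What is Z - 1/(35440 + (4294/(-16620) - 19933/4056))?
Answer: 205626152043599/199057267823 ≈ 1033.0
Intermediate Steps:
Z = 1033 (Z = (12 + 46) + 25*39 = 58 + 975 = 1033)
Z - 1/(35440 + (4294/(-16620) - 19933/4056)) = 1033 - 1/(35440 + (4294/(-16620) - 19933/4056)) = 1033 - 1/(35440 + (4294*(-1/16620) - 19933*1/4056)) = 1033 - 1/(35440 + (-2147/8310 - 19933/4056)) = 1033 - 1/(35440 - 29058577/5617560) = 1033 - 1/199057267823/5617560 = 1033 - 1*5617560/199057267823 = 1033 - 5617560/199057267823 = 205626152043599/199057267823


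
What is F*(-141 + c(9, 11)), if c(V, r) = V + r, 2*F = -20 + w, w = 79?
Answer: -7139/2 ≈ -3569.5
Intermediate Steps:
F = 59/2 (F = (-20 + 79)/2 = (1/2)*59 = 59/2 ≈ 29.500)
F*(-141 + c(9, 11)) = 59*(-141 + (9 + 11))/2 = 59*(-141 + 20)/2 = (59/2)*(-121) = -7139/2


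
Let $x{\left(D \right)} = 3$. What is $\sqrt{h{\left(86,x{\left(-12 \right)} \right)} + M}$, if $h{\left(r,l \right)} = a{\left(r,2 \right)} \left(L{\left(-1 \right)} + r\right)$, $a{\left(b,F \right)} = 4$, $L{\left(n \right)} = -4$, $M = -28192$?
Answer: $18 i \sqrt{86} \approx 166.93 i$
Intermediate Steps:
$h{\left(r,l \right)} = -16 + 4 r$ ($h{\left(r,l \right)} = 4 \left(-4 + r\right) = -16 + 4 r$)
$\sqrt{h{\left(86,x{\left(-12 \right)} \right)} + M} = \sqrt{\left(-16 + 4 \cdot 86\right) - 28192} = \sqrt{\left(-16 + 344\right) - 28192} = \sqrt{328 - 28192} = \sqrt{-27864} = 18 i \sqrt{86}$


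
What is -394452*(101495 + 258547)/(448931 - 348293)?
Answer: -7889960388/5591 ≈ -1.4112e+6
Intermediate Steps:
-394452*(101495 + 258547)/(448931 - 348293) = -394452/(100638/360042) = -394452/(100638*(1/360042)) = -394452/16773/60007 = -394452*60007/16773 = -7889960388/5591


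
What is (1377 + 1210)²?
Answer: 6692569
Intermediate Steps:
(1377 + 1210)² = 2587² = 6692569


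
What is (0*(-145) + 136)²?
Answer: 18496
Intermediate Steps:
(0*(-145) + 136)² = (0 + 136)² = 136² = 18496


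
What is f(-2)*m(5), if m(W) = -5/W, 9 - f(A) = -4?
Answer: -13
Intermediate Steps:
f(A) = 13 (f(A) = 9 - 1*(-4) = 9 + 4 = 13)
f(-2)*m(5) = 13*(-5/5) = 13*(-5*⅕) = 13*(-1) = -13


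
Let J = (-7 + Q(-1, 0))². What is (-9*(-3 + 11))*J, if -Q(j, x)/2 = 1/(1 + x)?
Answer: -5832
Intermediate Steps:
Q(j, x) = -2/(1 + x)
J = 81 (J = (-7 - 2/(1 + 0))² = (-7 - 2/1)² = (-7 - 2*1)² = (-7 - 2)² = (-9)² = 81)
(-9*(-3 + 11))*J = -9*(-3 + 11)*81 = -9*8*81 = -72*81 = -5832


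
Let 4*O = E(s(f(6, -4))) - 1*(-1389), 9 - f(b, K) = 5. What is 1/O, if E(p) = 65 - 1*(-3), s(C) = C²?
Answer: 4/1457 ≈ 0.0027454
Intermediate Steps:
f(b, K) = 4 (f(b, K) = 9 - 1*5 = 9 - 5 = 4)
E(p) = 68 (E(p) = 65 + 3 = 68)
O = 1457/4 (O = (68 - 1*(-1389))/4 = (68 + 1389)/4 = (¼)*1457 = 1457/4 ≈ 364.25)
1/O = 1/(1457/4) = 4/1457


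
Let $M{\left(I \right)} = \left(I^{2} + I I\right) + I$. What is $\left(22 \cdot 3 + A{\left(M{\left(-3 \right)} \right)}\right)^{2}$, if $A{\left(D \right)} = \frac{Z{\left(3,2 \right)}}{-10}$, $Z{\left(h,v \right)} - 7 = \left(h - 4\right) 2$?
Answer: $\frac{17161}{4} \approx 4290.3$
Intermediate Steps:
$Z{\left(h,v \right)} = -1 + 2 h$ ($Z{\left(h,v \right)} = 7 + \left(h - 4\right) 2 = 7 + \left(-4 + h\right) 2 = 7 + \left(-8 + 2 h\right) = -1 + 2 h$)
$M{\left(I \right)} = I + 2 I^{2}$ ($M{\left(I \right)} = \left(I^{2} + I^{2}\right) + I = 2 I^{2} + I = I + 2 I^{2}$)
$A{\left(D \right)} = - \frac{1}{2}$ ($A{\left(D \right)} = \frac{-1 + 2 \cdot 3}{-10} = \left(-1 + 6\right) \left(- \frac{1}{10}\right) = 5 \left(- \frac{1}{10}\right) = - \frac{1}{2}$)
$\left(22 \cdot 3 + A{\left(M{\left(-3 \right)} \right)}\right)^{2} = \left(22 \cdot 3 - \frac{1}{2}\right)^{2} = \left(66 - \frac{1}{2}\right)^{2} = \left(\frac{131}{2}\right)^{2} = \frac{17161}{4}$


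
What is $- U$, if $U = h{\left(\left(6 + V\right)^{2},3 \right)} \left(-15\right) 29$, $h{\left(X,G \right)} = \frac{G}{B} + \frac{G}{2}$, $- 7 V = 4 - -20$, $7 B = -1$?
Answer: $- \frac{16965}{2} \approx -8482.5$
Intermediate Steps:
$B = - \frac{1}{7}$ ($B = \frac{1}{7} \left(-1\right) = - \frac{1}{7} \approx -0.14286$)
$V = - \frac{24}{7}$ ($V = - \frac{4 - -20}{7} = - \frac{4 + 20}{7} = \left(- \frac{1}{7}\right) 24 = - \frac{24}{7} \approx -3.4286$)
$h{\left(X,G \right)} = - \frac{13 G}{2}$ ($h{\left(X,G \right)} = \frac{G}{- \frac{1}{7}} + \frac{G}{2} = G \left(-7\right) + G \frac{1}{2} = - 7 G + \frac{G}{2} = - \frac{13 G}{2}$)
$U = \frac{16965}{2}$ ($U = \left(- \frac{13}{2}\right) 3 \left(-15\right) 29 = \left(- \frac{39}{2}\right) \left(-15\right) 29 = \frac{585}{2} \cdot 29 = \frac{16965}{2} \approx 8482.5$)
$- U = \left(-1\right) \frac{16965}{2} = - \frac{16965}{2}$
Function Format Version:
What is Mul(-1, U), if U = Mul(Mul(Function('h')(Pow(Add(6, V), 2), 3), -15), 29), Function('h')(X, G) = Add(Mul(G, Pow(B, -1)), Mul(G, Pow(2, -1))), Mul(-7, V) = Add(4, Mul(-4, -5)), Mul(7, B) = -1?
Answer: Rational(-16965, 2) ≈ -8482.5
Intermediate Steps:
B = Rational(-1, 7) (B = Mul(Rational(1, 7), -1) = Rational(-1, 7) ≈ -0.14286)
V = Rational(-24, 7) (V = Mul(Rational(-1, 7), Add(4, Mul(-4, -5))) = Mul(Rational(-1, 7), Add(4, 20)) = Mul(Rational(-1, 7), 24) = Rational(-24, 7) ≈ -3.4286)
Function('h')(X, G) = Mul(Rational(-13, 2), G) (Function('h')(X, G) = Add(Mul(G, Pow(Rational(-1, 7), -1)), Mul(G, Pow(2, -1))) = Add(Mul(G, -7), Mul(G, Rational(1, 2))) = Add(Mul(-7, G), Mul(Rational(1, 2), G)) = Mul(Rational(-13, 2), G))
U = Rational(16965, 2) (U = Mul(Mul(Mul(Rational(-13, 2), 3), -15), 29) = Mul(Mul(Rational(-39, 2), -15), 29) = Mul(Rational(585, 2), 29) = Rational(16965, 2) ≈ 8482.5)
Mul(-1, U) = Mul(-1, Rational(16965, 2)) = Rational(-16965, 2)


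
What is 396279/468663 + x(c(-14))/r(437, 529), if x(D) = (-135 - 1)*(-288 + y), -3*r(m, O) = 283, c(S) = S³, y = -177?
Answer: -2276989677/3400811 ≈ -669.54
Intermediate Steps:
r(m, O) = -283/3 (r(m, O) = -⅓*283 = -283/3)
x(D) = 63240 (x(D) = (-135 - 1)*(-288 - 177) = -136*(-465) = 63240)
396279/468663 + x(c(-14))/r(437, 529) = 396279/468663 + 63240/(-283/3) = 396279*(1/468663) + 63240*(-3/283) = 10161/12017 - 189720/283 = -2276989677/3400811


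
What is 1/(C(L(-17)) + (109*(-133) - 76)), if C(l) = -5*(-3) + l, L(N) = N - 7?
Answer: -1/14582 ≈ -6.8578e-5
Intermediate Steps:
L(N) = -7 + N
C(l) = 15 + l
1/(C(L(-17)) + (109*(-133) - 76)) = 1/((15 + (-7 - 17)) + (109*(-133) - 76)) = 1/((15 - 24) + (-14497 - 76)) = 1/(-9 - 14573) = 1/(-14582) = -1/14582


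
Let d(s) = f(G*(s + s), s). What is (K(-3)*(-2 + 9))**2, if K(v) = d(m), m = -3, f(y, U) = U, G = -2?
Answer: 441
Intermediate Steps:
d(s) = s
K(v) = -3
(K(-3)*(-2 + 9))**2 = (-3*(-2 + 9))**2 = (-3*7)**2 = (-21)**2 = 441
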